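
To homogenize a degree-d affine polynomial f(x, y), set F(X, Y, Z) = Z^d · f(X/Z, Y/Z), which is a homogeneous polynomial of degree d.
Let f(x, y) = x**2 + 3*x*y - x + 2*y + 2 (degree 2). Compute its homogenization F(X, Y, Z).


F(X, Y, Z) = X**2 + 3*X*Y - X*Z + 2*Y*Z + 2*Z**2

deg(f) = 2.
Substitute x = X/Z, y = Y/Z into f, then multiply by Z^2.
  monomial 1·x^2·y^0 ↦ 1·X^2·Y^0·Z^0.
  monomial 3·x^1·y^1 ↦ 3·X^1·Y^1·Z^0.
  monomial -1·x^1·y^0 ↦ -1·X^1·Y^0·Z^1.
  monomial 2·x^0·y^1 ↦ 2·X^0·Y^1·Z^1.
  monomial 2·x^0·y^0 ↦ 2·X^0·Y^0·Z^2.
Collecting: F(X, Y, Z) = X**2 + 3*X*Y - X*Z + 2*Y*Z + 2*Z**2.


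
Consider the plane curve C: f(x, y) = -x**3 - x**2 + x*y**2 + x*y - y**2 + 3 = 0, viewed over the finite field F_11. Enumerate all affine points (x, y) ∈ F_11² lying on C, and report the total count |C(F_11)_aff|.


Affine F_11-points: {(0, 5), (0, 6), (1, 10), (3, 0), (3, 4), (4, 0), (4, 6), (5, 2), (5, 5), (6, 6), (8, 4), (8, 9), (9, 7), (10, 1), (10, 4)}; count = 15.

For each of the 121 pairs (x, y) ∈ F_11², evaluate f(x, y) mod 11. Record the zeros.
  x = 0: [0↦3, 1↦2, 2↦10, 3↦5, 4↦9, 5↦0, 6↦0, 7↦9, 8↦5, 9↦10, 10↦2]  zeros at y ∈ {5, 6}
  x = 1: [0↦1, 1↦2, 2↦3, 3↦4, 4↦5, 5↦6, 6↦7, 7↦8, 8↦9, 9↦10, 10↦0]  zeros at y ∈ {10}
  x = 2: [0↦2, 1↦5, 2↦10, 3↦6, 4↦4, 5↦4, 6↦6, 7↦10, 8↦5, 9↦2, 10↦1]  zeros at y ∈ ∅
  x = 3: [0↦0, 1↦5, 2↦3, 3↦5, 4↦0, 5↦10, 6↦2, 7↦9, 8↦9, 9↦2, 10↦10]  zeros at y ∈ {0, 4}
  x = 4: [0↦0, 1↦7, 2↦9, 3↦6, 4↦9, 5↦7, 6↦0, 7↦10, 8↦4, 9↦4, 10↦10]  zeros at y ∈ {0, 6}
  x = 5: [0↦7, 1↦5, 2↦0, 3↦3, 4↦3, 5↦0, 6↦5, 7↦7, 8↦6, 9↦2, 10↦6]  zeros at y ∈ {2, 5}
  x = 6: [0↦4, 1↦4, 2↦3, 3↦1, 4↦9, 5↦5, 6↦0, 7↦5, 8↦9, 9↦1, 10↦3]  zeros at y ∈ {6}
  x = 7: [0↦7, 1↦9, 2↦1, 3↦5, 4↦10, 5↦5, 6↦1, 7↦9, 8↦7, 9↦6, 10↦6]  zeros at y ∈ ∅
  x = 8: [0↦10, 1↦3, 2↦10, 3↦9, 4↦0, 5↦5, 6↦2, 7↦2, 8↦5, 9↦0, 10↦9]  zeros at y ∈ {4, 9}
  x = 9: [0↦7, 1↦2, 2↦2, 3↦7, 4↦6, 5↦10, 6↦8, 7↦0, 8↦8, 9↦10, 10↦6]  zeros at y ∈ {7}
  x = 10: [0↦3, 1↦0, 2↦4, 3↦4, 4↦0, 5↦3, 6↦2, 7↦8, 8↦10, 9↦8, 10↦2]  zeros at y ∈ {1, 4}
Collecting zeros: affine points = {(0, 5), (0, 6), (1, 10), (3, 0), (3, 4), (4, 0), (4, 6), (5, 2), (5, 5), (6, 6), (8, 4), (8, 9), (9, 7), (10, 1), (10, 4)}.
Total count |C(F_11)_aff| = 15.


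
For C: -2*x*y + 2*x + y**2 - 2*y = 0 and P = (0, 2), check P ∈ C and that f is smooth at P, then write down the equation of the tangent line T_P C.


Tangent line at P: -2*x + 2*y - 4 = 0.

Step 1: f(0, 2) = 0, so P lies on C.
Step 2: partial derivatives
  f_x(x, y) = 2 - 2*y, f_y(x, y) = -2*x + 2*y - 2.
  f_x(P) = -2, f_y(P) = 2 (gradient nonzero, so P is smooth).
Step 3: tangent line at P: -2·(x − 0) + 2·(y − 2) = 0.
Expanding: -2*x + 2*y - 4 = 0.


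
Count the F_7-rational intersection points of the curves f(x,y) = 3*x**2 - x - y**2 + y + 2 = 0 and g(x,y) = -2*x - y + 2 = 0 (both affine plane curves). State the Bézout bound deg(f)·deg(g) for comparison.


Common zeros: {(0, 2), (5, 6)}; count = 2; Bézout bound = 2.

deg(f) = 2, deg(g) = 1, so Bézout bound = 2.
Scan x ∈ F_7. For each x, list the y ∈ F_7 with f(x, y) ≡ 0 and those with g(x, y) ≡ 0 (mod 7); the common zeros in that column are the intersection.
  x = 0: f ≡ 0 at y ∈ {2, 6}; g ≡ 0 at y ∈ {2}; common: {2}.
  x = 1: f ≡ 0 at y ∈ ∅; g ≡ 0 at y ∈ {0}; common: ∅.
  x = 2: f ≡ 0 at y ∈ {4}; g ≡ 0 at y ∈ {5}; common: ∅.
  x = 3: f ≡ 0 at y ∈ {4}; g ≡ 0 at y ∈ {3}; common: ∅.
  x = 4: f ≡ 0 at y ∈ ∅; g ≡ 0 at y ∈ {1}; common: ∅.
  x = 5: f ≡ 0 at y ∈ {2, 6}; g ≡ 0 at y ∈ {6}; common: {6}.
  x = 6: f ≡ 0 at y ∈ {3, 5}; g ≡ 0 at y ∈ {4}; common: ∅.
Collecting: common zeros = {(0, 2), (5, 6)}, so the count is 2.
Comparison with the Bézout bound: 2 ≤ 2 = deg(f)·deg(g), as expected for curves with no common component (the bound is attained).


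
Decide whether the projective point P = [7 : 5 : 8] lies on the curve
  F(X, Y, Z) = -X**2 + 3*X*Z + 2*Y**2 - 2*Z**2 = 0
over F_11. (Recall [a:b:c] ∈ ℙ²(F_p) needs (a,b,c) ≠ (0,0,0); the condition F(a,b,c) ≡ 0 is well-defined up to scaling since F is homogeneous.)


F(7,5,8) ≡ 8 (mod 11); P is NOT on the curve.

Evaluate F(7, 5, 8) term-by-term (mod 11).
  -X**2 ↦ -1·49·1·1 = -49
  3*X*Z ↦ 3·7·1·8 = 168
  2*Y**2 ↦ 2·1·25·1 = 50
  -2*Z**2 ↦ -2·1·1·64 = -128
Sum: F(7, 5, 8) = (-49) + (168) + (50) + (-128) = 41.
Reducing mod 11: 41 ≡ 8 (mod 11).
Since F(a, b, c) ≡ 8 ≠ 0 (mod 11), P does NOT lie on the curve.


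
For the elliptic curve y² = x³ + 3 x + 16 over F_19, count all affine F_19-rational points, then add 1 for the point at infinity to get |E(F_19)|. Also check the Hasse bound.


Affine points = {(0, 4), (0, 15), (1, 1), (1, 18), (2, 7), (2, 12), (4, 4), (4, 15), (5, 2), (5, 17), (7, 0), (8, 1), (8, 18), (10, 1), (10, 18), (14, 3), (14, 16), (15, 4), (15, 15)}; affine count = 19; |E(F_19)| = 20.

Discriminant check: Δ ∝ 4a³ + 27b² = 4·3³ + 27·16² = 4·27 + 27·256 ≡ 9 (mod 19). Nonzero ⇒ E is nonsingular.
For each x ∈ F_19, compute rhs = x³ + 3·x + 16 mod 19, then count y ∈ F_19 with y² ≡ rhs.
  x = 0: rhs = 16, matching y values: 4, 15 (2 points).
  x = 1: rhs = 1, matching y values: 1, 18 (2 points).
  x = 2: rhs = 11, matching y values: 7, 12 (2 points).
  x = 3: rhs = 14, matching y values: none (0 points).
  x = 4: rhs = 16, matching y values: 4, 15 (2 points).
  x = 5: rhs = 4, matching y values: 2, 17 (2 points).
  x = 6: rhs = 3, matching y values: none (0 points).
  x = 7: rhs = 0, matching y values: 0 (1 points).
  x = 8: rhs = 1, matching y values: 1, 18 (2 points).
  x = 9: rhs = 12, matching y values: none (0 points).
  x = 10: rhs = 1, matching y values: 1, 18 (2 points).
  x = 11: rhs = 12, matching y values: none (0 points).
  x = 12: rhs = 13, matching y values: none (0 points).
  x = 13: rhs = 10, matching y values: none (0 points).
  x = 14: rhs = 9, matching y values: 3, 16 (2 points).
  x = 15: rhs = 16, matching y values: 4, 15 (2 points).
  x = 16: rhs = 18, matching y values: none (0 points).
  x = 17: rhs = 2, matching y values: none (0 points).
  x = 18: rhs = 12, matching y values: none (0 points).
Total affine count: 19.
Full point count |E(F_19)| = 19 + 1 = 20.
Hasse bound: |20 − (19+1)| = |0| = 0 ≤ 2√19 ≈ 8.7178 ✓.


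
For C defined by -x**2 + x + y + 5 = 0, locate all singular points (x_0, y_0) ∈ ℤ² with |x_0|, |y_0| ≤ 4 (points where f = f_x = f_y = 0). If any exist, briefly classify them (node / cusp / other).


No singular points in the scanned grid; C is smooth there.

Compute partial derivatives:
  f_x = 1 - 2*x.
  f_y = 1.
f_y = 1 is a nonzero constant, so f_y never vanishes: no point (x, y) can satisfy f = f_x = f_y = 0. In particular no (x, y) ∈ {−4, ..., 4}² is singular; the curve is smooth.


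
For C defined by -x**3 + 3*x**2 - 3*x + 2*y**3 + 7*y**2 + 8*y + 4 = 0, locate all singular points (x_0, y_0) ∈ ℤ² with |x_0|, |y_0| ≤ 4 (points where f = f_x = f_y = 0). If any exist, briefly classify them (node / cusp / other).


Singular points: {(1, -1)}; classification: cusp.

Compute partial derivatives:
  f_x = -3*x**2 + 6*x - 3.
  f_y = 6*y**2 + 14*y + 8.
Scan x_0 ∈ {−4, ..., 4}. For each x_0, f_y(x_0, y) is a polynomial in y; find its integer roots y ∈ {−4, ..., 4}, then test f_x and f at those candidates.
  x = -4: f_y(-4, y) = 6*y**2 + 14*y + 8; vanishes at y ∈ {-1}. (-4, -1): f_x = -75 ≠ 0.
  x = -3: f_y(-3, y) = 6*y**2 + 14*y + 8; vanishes at y ∈ {-1}. (-3, -1): f_x = -48 ≠ 0.
  x = -2: f_y(-2, y) = 6*y**2 + 14*y + 8; vanishes at y ∈ {-1}. (-2, -1): f_x = -27 ≠ 0.
  x = -1: f_y(-1, y) = 6*y**2 + 14*y + 8; vanishes at y ∈ {-1}. (-1, -1): f_x = -12 ≠ 0.
  x = 0: f_y(0, y) = 6*y**2 + 14*y + 8; vanishes at y ∈ {-1}. (0, -1): f_x = -3 ≠ 0.
  x = 1: f_y(1, y) = 6*y**2 + 14*y + 8; vanishes at y ∈ {-1}. (1, -1): f_x = 0, f = 0 — SINGULAR.
  x = 2: f_y(2, y) = 6*y**2 + 14*y + 8; vanishes at y ∈ {-1}. (2, -1): f_x = -3 ≠ 0.
  x = 3: f_y(3, y) = 6*y**2 + 14*y + 8; vanishes at y ∈ {-1}. (3, -1): f_x = -12 ≠ 0.
  x = 4: f_y(4, y) = 6*y**2 + 14*y + 8; vanishes at y ∈ {-1}. (4, -1): f_x = -27 ≠ 0.
Only singular point on the grid: (1, -1).
Classify: substitute x = 1 + u, y = -1 + v and expand: f = -u**3 + 2*v**3 + v**2.
No constant or linear terms (consistent with a singular point). Quadratic part: v**2. Cubic part: -u**3 + 2*v**3.
The quadratic part v**2 is a perfect square, so there is a single (double) tangent line v = 0, i.e. y = -1. Restricting the cubic part to that line (v = 0) leaves -u**3 ≠ 0, so f is not divisible by v and the branch is v² ≈ u**3 to lowest order — this is a cusp.
Classification: cusp.


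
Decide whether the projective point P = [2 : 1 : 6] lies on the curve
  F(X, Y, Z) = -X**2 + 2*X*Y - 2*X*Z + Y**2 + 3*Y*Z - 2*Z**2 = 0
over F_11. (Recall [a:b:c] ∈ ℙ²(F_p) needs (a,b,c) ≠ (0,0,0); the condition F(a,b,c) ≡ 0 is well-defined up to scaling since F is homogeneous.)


F(2,1,6) ≡ 0 (mod 11); P is on the curve.

Evaluate F(2, 1, 6) term-by-term (mod 11).
  -X**2 ↦ -1·4·1·1 = -4
  2*X*Y ↦ 2·2·1·1 = 4
  -2*X*Z ↦ -2·2·1·6 = -24
  Y**2 ↦ 1·1·1·1 = 1
  3*Y*Z ↦ 3·1·1·6 = 18
  -2*Z**2 ↦ -2·1·1·36 = -72
Sum: F(2, 1, 6) = (-4) + (4) + (-24) + (1) + (18) + (-72) = -77.
Reducing mod 11: -77 ≡ 0 (mod 11).
Since F(a, b, c) ≡ 0 (mod 11), P lies on the curve.


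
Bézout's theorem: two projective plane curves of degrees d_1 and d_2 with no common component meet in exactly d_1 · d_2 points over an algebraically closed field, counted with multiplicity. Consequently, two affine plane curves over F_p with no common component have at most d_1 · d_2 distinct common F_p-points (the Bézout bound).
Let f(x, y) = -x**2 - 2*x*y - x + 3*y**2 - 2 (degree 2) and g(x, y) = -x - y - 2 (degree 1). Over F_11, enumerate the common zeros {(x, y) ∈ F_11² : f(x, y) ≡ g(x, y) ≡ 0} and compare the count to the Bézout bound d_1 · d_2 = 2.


Common zeros: ∅; count = 0; Bézout bound = 2.

deg(f) = 2, deg(g) = 1, so Bézout bound = 2.
Scan x ∈ F_11. For each x, list the y ∈ F_11 with f(x, y) ≡ 0 and those with g(x, y) ≡ 0 (mod 11); the common zeros in that column are the intersection.
  x = 0: f ≡ 0 at y ∈ ∅; g ≡ 0 at y ∈ {9}; common: ∅.
  x = 1: f ≡ 0 at y ∈ ∅; g ≡ 0 at y ∈ {8}; common: ∅.
  x = 2: f ≡ 0 at y ∈ ∅; g ≡ 0 at y ∈ {7}; common: ∅.
  x = 3: f ≡ 0 at y ∈ ∅; g ≡ 0 at y ∈ {6}; common: ∅.
  x = 4: f ≡ 0 at y ∈ {0, 10}; g ≡ 0 at y ∈ {5}; common: ∅.
  x = 5: f ≡ 0 at y ∈ {9}; g ≡ 0 at y ∈ {4}; common: ∅.
  x = 6: f ≡ 0 at y ∈ {0, 4}; g ≡ 0 at y ∈ {3}; common: ∅.
  x = 7: f ≡ 0 at y ∈ {4, 8}; g ≡ 0 at y ∈ {2}; common: ∅.
  x = 8: f ≡ 0 at y ∈ {10}; g ≡ 0 at y ∈ {1}; common: ∅.
  x = 9: f ≡ 0 at y ∈ {8, 9}; g ≡ 0 at y ∈ {0}; common: ∅.
  x = 10: f ≡ 0 at y ∈ ∅; g ≡ 0 at y ∈ {10}; common: ∅.
Collecting: common zeros = ∅, so the count is 0.
Comparison with the Bézout bound: 0 ≤ 2 = deg(f)·deg(g), as expected for curves with no common component (the affine F_11-count falls short of the bound because intersections may lie at infinity, over extension fields, or carry multiplicity).


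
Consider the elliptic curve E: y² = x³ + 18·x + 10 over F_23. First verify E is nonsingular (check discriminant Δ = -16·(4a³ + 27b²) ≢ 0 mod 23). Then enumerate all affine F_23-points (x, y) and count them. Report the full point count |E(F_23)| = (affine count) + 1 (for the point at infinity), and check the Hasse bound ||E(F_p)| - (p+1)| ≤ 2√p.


Affine points = {(1, 11), (1, 12), (2, 10), (2, 13), (4, 10), (4, 13), (5, 8), (5, 15), (6, 9), (6, 14), (9, 2), (9, 21), (13, 7), (13, 16), (14, 4), (14, 19), (16, 1), (16, 22), (17, 10), (17, 13), (18, 5), (18, 18), (19, 9), (19, 14), (21, 9), (21, 14)}; affine count = 26; |E(F_23)| = 27.

Discriminant check: Δ ∝ 4a³ + 27b² = 4·18³ + 27·10² = 4·5832 + 27·100 ≡ 15 (mod 23). Nonzero ⇒ E is nonsingular.
For each x ∈ F_23, compute rhs = x³ + 18·x + 10 mod 23, then count y ∈ F_23 with y² ≡ rhs.
  x = 0: rhs = 10, matching y values: none (0 points).
  x = 1: rhs = 6, matching y values: 11, 12 (2 points).
  x = 2: rhs = 8, matching y values: 10, 13 (2 points).
  x = 3: rhs = 22, matching y values: none (0 points).
  x = 4: rhs = 8, matching y values: 10, 13 (2 points).
  x = 5: rhs = 18, matching y values: 8, 15 (2 points).
  x = 6: rhs = 12, matching y values: 9, 14 (2 points).
  x = 7: rhs = 19, matching y values: none (0 points).
  x = 8: rhs = 22, matching y values: none (0 points).
  x = 9: rhs = 4, matching y values: 2, 21 (2 points).
  x = 10: rhs = 17, matching y values: none (0 points).
  x = 11: rhs = 21, matching y values: none (0 points).
  x = 12: rhs = 22, matching y values: none (0 points).
  x = 13: rhs = 3, matching y values: 7, 16 (2 points).
  x = 14: rhs = 16, matching y values: 4, 19 (2 points).
  x = 15: rhs = 21, matching y values: none (0 points).
  x = 16: rhs = 1, matching y values: 1, 22 (2 points).
  x = 17: rhs = 8, matching y values: 10, 13 (2 points).
  x = 18: rhs = 2, matching y values: 5, 18 (2 points).
  x = 19: rhs = 12, matching y values: 9, 14 (2 points).
  x = 20: rhs = 21, matching y values: none (0 points).
  x = 21: rhs = 12, matching y values: 9, 14 (2 points).
  x = 22: rhs = 14, matching y values: none (0 points).
Total affine count: 26.
Full point count |E(F_23)| = 26 + 1 = 27.
Hasse bound: |27 − (23+1)| = |3| = 3 ≤ 2√23 ≈ 9.5917 ✓.


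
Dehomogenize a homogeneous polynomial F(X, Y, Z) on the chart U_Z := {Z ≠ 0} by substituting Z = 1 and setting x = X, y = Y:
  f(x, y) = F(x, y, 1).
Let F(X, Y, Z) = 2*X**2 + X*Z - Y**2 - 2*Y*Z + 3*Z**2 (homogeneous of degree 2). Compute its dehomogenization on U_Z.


f(x, y) = 2*x**2 + x - y**2 - 2*y + 3

On U_Z we set Z = 1. Each monomial c·X^i·Y^j·Z^k in F becomes c·x^i·y^j·1^k = c·x^i·y^j.
Substituting Z = 1: F(X, Y, 1) = 2*x**2 + x - y**2 - 2*y + 3.
Note: deg(f) ≤ deg(F) = 2; strict inequality happens when F is divisible by Z (lost terms).


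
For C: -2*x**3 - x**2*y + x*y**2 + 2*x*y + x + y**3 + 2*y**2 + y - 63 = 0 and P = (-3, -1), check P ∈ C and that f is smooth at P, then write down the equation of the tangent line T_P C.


Tangent line at P: -60*x - 9*y - 189 = 0.

Step 1: f(-3, -1) = 0, so P lies on C.
Step 2: partial derivatives
  f_x(x, y) = -6*x**2 - 2*x*y + y**2 + 2*y + 1, f_y(x, y) = -x**2 + 2*x*y + 2*x + 3*y**2 + 4*y + 1.
  f_x(P) = -60, f_y(P) = -9 (gradient nonzero, so P is smooth).
Step 3: tangent line at P: -60·(x − -3) + -9·(y − -1) = 0.
Expanding: -60*x - 9*y - 189 = 0.


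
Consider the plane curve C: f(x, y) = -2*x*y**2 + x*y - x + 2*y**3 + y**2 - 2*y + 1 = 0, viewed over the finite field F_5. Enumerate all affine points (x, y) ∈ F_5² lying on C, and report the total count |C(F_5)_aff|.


Affine F_5-points: {(1, 0), (1, 1), (1, 2), (3, 3), (3, 4)}; count = 5.

For each of the 25 pairs (x, y) ∈ F_5², evaluate f(x, y) mod 5. Record the zeros.
  x = 0: [0↦1, 1↦2, 2↦2, 3↦3, 4↦2]  zeros at y ∈ ∅
  x = 1: [0↦0, 1↦0, 2↦0, 3↦2, 4↦3]  zeros at y ∈ {0, 1, 2}
  x = 2: [0↦4, 1↦3, 2↦3, 3↦1, 4↦4]  zeros at y ∈ ∅
  x = 3: [0↦3, 1↦1, 2↦1, 3↦0, 4↦0]  zeros at y ∈ {3, 4}
  x = 4: [0↦2, 1↦4, 2↦4, 3↦4, 4↦1]  zeros at y ∈ ∅
Collecting zeros: affine points = {(1, 0), (1, 1), (1, 2), (3, 3), (3, 4)}.
Total count |C(F_5)_aff| = 5.


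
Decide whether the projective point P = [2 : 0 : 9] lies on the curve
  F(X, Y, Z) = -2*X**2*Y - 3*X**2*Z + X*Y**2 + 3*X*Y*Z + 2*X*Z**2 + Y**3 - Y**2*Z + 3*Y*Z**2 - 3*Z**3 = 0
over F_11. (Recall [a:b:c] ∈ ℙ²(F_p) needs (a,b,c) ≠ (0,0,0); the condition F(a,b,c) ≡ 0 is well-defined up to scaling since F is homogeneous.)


F(2,0,9) ≡ 9 (mod 11); P is NOT on the curve.

Evaluate F(2, 0, 9) term-by-term (mod 11).
  -2*X**2*Y ↦ -2·4·0·1 = 0
  -3*X**2*Z ↦ -3·4·1·9 = -108
  X*Y**2 ↦ 1·2·0·1 = 0
  3*X*Y*Z ↦ 3·2·0·9 = 0
  2*X*Z**2 ↦ 2·2·1·81 = 324
  Y**3 ↦ 1·1·0·1 = 0
  -Y**2*Z ↦ -1·1·0·9 = 0
  3*Y*Z**2 ↦ 3·1·0·81 = 0
  -3*Z**3 ↦ -3·1·1·729 = -2187
Sum: F(2, 0, 9) = (0) + (-108) + (0) + (0) + (324) + (0) + (0) + (0) + (-2187) = -1971.
Reducing mod 11: -1971 ≡ 9 (mod 11).
Since F(a, b, c) ≡ 9 ≠ 0 (mod 11), P does NOT lie on the curve.


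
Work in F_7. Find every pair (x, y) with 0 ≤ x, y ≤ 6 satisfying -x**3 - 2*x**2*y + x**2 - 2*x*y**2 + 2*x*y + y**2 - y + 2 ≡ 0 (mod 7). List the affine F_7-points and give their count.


Affine F_7-points: {(0, 4), (1, 1), (1, 5), (2, 4), (2, 6), (4, 6), (5, 0), (5, 4)}; count = 8.

For each of the 49 pairs (x, y) ∈ F_7², evaluate f(x, y) mod 7. Record the zeros.
  x = 0: [0↦2, 1↦2, 2↦4, 3↦1, 4↦0, 5↦1, 6↦4]  zeros at y ∈ {4}
  x = 1: [0↦2, 1↦0, 2↦3, 3↦4, 4↦3, 5↦0, 6↦2]  zeros at y ∈ {1, 5}
  x = 2: [0↦5, 1↦4, 2↦4, 3↦5, 4↦0, 5↦3, 6↦0]  zeros at y ∈ {4, 6}
  x = 3: [0↦5, 1↦1, 2↦1, 3↦5, 4↦6, 5↦4, 6↦6]  zeros at y ∈ ∅
  x = 4: [0↦3, 1↦6, 2↦2, 3↦5, 4↦1, 5↦4, 6↦0]  zeros at y ∈ {6}
  x = 5: [0↦0, 1↦6, 2↦1, 3↦6, 4↦0, 5↦4, 6↦4]  zeros at y ∈ {0, 4}
  x = 6: [0↦4, 1↦2, 2↦6, 3↦2, 4↦4, 5↦5, 6↦5]  zeros at y ∈ ∅
Collecting zeros: affine points = {(0, 4), (1, 1), (1, 5), (2, 4), (2, 6), (4, 6), (5, 0), (5, 4)}.
Total count |C(F_7)_aff| = 8.


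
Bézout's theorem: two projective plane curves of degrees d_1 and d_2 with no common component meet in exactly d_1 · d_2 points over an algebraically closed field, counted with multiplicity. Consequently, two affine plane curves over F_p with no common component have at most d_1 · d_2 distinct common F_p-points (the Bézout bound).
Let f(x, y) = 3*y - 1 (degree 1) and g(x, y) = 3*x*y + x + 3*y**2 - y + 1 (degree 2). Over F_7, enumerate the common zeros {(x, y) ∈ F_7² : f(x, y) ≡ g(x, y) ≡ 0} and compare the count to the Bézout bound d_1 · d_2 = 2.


Common zeros: {(3, 5)}; count = 1; Bézout bound = 2.

deg(f) = 1, deg(g) = 2, so Bézout bound = 2.
Scan x ∈ F_7. For each x, list the y ∈ F_7 with f(x, y) ≡ 0 and those with g(x, y) ≡ 0 (mod 7); the common zeros in that column are the intersection.
  x = 0: f ≡ 0 at y ∈ {5}; g ≡ 0 at y ∈ ∅; common: ∅.
  x = 1: f ≡ 0 at y ∈ {5}; g ≡ 0 at y ∈ {1, 3}; common: ∅.
  x = 2: f ≡ 0 at y ∈ {5}; g ≡ 0 at y ∈ ∅; common: ∅.
  x = 3: f ≡ 0 at y ∈ {5}; g ≡ 0 at y ∈ {4, 5}; common: {5}.
  x = 4: f ≡ 0 at y ∈ {5}; g ≡ 0 at y ∈ ∅; common: ∅.
  x = 5: f ≡ 0 at y ∈ {5}; g ≡ 0 at y ∈ ∅; common: ∅.
  x = 6: f ≡ 0 at y ∈ {5}; g ≡ 0 at y ∈ {0, 6}; common: ∅.
Collecting: common zeros = {(3, 5)}, so the count is 1.
Comparison with the Bézout bound: 1 ≤ 2 = deg(f)·deg(g), as expected for curves with no common component (the affine F_7-count falls short of the bound because intersections may lie at infinity, over extension fields, or carry multiplicity).


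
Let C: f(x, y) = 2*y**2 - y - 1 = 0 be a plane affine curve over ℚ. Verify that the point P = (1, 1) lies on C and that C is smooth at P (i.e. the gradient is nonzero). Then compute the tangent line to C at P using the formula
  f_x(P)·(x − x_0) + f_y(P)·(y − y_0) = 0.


Tangent line at P: 3*y - 3 = 0.

Step 1: f(1, 1) = 0, so P lies on C.
Step 2: partial derivatives
  f_x(x, y) = 0, f_y(x, y) = 4*y - 1.
  f_x(P) = 0, f_y(P) = 3 (gradient nonzero, so P is smooth).
Step 3: tangent line at P: 0·(x − 1) + 3·(y − 1) = 0.
Expanding: 3*y - 3 = 0.


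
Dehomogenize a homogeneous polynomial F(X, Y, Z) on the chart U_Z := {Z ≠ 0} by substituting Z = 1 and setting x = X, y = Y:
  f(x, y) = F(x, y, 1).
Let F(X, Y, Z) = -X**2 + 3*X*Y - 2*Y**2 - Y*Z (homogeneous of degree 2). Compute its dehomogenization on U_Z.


f(x, y) = -x**2 + 3*x*y - 2*y**2 - y

On U_Z we set Z = 1. Each monomial c·X^i·Y^j·Z^k in F becomes c·x^i·y^j·1^k = c·x^i·y^j.
Substituting Z = 1: F(X, Y, 1) = -x**2 + 3*x*y - 2*y**2 - y.
Note: deg(f) ≤ deg(F) = 2; strict inequality happens when F is divisible by Z (lost terms).


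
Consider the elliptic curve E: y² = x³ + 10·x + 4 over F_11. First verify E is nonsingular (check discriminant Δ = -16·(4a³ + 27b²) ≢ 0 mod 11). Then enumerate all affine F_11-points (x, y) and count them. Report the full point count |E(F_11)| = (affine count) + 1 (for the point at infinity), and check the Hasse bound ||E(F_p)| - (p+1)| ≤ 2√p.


Affine points = {(0, 2), (0, 9), (1, 2), (1, 9), (4, 3), (4, 8), (5, 5), (5, 6), (6, 4), (6, 7), (9, 3), (9, 8), (10, 2), (10, 9)}; affine count = 14; |E(F_11)| = 15.

Discriminant check: Δ ∝ 4a³ + 27b² = 4·10³ + 27·4² = 4·1000 + 27·16 ≡ 10 (mod 11). Nonzero ⇒ E is nonsingular.
For each x ∈ F_11, compute rhs = x³ + 10·x + 4 mod 11, then count y ∈ F_11 with y² ≡ rhs.
  x = 0: rhs = 4, matching y values: 2, 9 (2 points).
  x = 1: rhs = 4, matching y values: 2, 9 (2 points).
  x = 2: rhs = 10, matching y values: none (0 points).
  x = 3: rhs = 6, matching y values: none (0 points).
  x = 4: rhs = 9, matching y values: 3, 8 (2 points).
  x = 5: rhs = 3, matching y values: 5, 6 (2 points).
  x = 6: rhs = 5, matching y values: 4, 7 (2 points).
  x = 7: rhs = 10, matching y values: none (0 points).
  x = 8: rhs = 2, matching y values: none (0 points).
  x = 9: rhs = 9, matching y values: 3, 8 (2 points).
  x = 10: rhs = 4, matching y values: 2, 9 (2 points).
Total affine count: 14.
Full point count |E(F_11)| = 14 + 1 = 15.
Hasse bound: |15 − (11+1)| = |3| = 3 ≤ 2√11 ≈ 6.6332 ✓.


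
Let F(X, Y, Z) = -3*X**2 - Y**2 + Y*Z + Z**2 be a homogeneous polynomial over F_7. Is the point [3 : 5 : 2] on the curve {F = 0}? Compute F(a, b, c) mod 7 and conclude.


F(3,5,2) ≡ 4 (mod 7); P is NOT on the curve.

Evaluate F(3, 5, 2) term-by-term (mod 7).
  -3*X**2 ↦ -3·9·1·1 = -27
  -Y**2 ↦ -1·1·25·1 = -25
  Y*Z ↦ 1·1·5·2 = 10
  Z**2 ↦ 1·1·1·4 = 4
Sum: F(3, 5, 2) = (-27) + (-25) + (10) + (4) = -38.
Reducing mod 7: -38 ≡ 4 (mod 7).
Since F(a, b, c) ≡ 4 ≠ 0 (mod 7), P does NOT lie on the curve.


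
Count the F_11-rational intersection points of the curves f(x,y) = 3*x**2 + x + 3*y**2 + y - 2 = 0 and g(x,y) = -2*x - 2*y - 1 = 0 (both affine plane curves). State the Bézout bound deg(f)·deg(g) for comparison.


Common zeros: ∅; count = 0; Bézout bound = 2.

deg(f) = 2, deg(g) = 1, so Bézout bound = 2.
Scan x ∈ F_11. For each x, list the y ∈ F_11 with f(x, y) ≡ 0 and those with g(x, y) ≡ 0 (mod 11); the common zeros in that column are the intersection.
  x = 0: f ≡ 0 at y ∈ {8, 10}; g ≡ 0 at y ∈ {5}; common: ∅.
  x = 1: f ≡ 0 at y ∈ ∅; g ≡ 0 at y ∈ {4}; common: ∅.
  x = 2: f ≡ 0 at y ∈ {9}; g ≡ 0 at y ∈ {3}; common: ∅.
  x = 3: f ≡ 0 at y ∈ ∅; g ≡ 0 at y ∈ {2}; common: ∅.
  x = 4: f ≡ 0 at y ∈ ∅; g ≡ 0 at y ∈ {1}; common: ∅.
  x = 5: f ≡ 0 at y ∈ {9}; g ≡ 0 at y ∈ {0}; common: ∅.
  x = 6: f ≡ 0 at y ∈ ∅; g ≡ 0 at y ∈ {10}; common: ∅.
  x = 7: f ≡ 0 at y ∈ {8, 10}; g ≡ 0 at y ∈ {9}; common: ∅.
  x = 8: f ≡ 0 at y ∈ {0, 7}; g ≡ 0 at y ∈ {8}; common: ∅.
  x = 9: f ≡ 0 at y ∈ {2, 5}; g ≡ 0 at y ∈ {7}; common: ∅.
  x = 10: f ≡ 0 at y ∈ {0, 7}; g ≡ 0 at y ∈ {6}; common: ∅.
Collecting: common zeros = ∅, so the count is 0.
Comparison with the Bézout bound: 0 ≤ 2 = deg(f)·deg(g), as expected for curves with no common component (the affine F_11-count falls short of the bound because intersections may lie at infinity, over extension fields, or carry multiplicity).


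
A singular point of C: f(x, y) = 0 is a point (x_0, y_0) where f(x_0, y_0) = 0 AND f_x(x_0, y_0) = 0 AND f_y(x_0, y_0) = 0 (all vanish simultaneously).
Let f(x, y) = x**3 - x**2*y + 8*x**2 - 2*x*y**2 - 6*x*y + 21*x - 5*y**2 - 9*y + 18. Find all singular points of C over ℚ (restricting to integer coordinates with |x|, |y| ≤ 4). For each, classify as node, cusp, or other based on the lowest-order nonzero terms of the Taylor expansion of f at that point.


Singular points: {(-3, 0)}; classification: node.

Compute partial derivatives:
  f_x = 3*x**2 - 2*x*y + 16*x - 2*y**2 - 6*y + 21.
  f_y = -x**2 - 4*x*y - 6*x - 10*y - 9.
Scan x_0 ∈ {−4, ..., 4}. For each x_0, f_y(x_0, y) is a polynomial in y; find its integer roots y ∈ {−4, ..., 4}, then test f_x and f at those candidates.
  x = -4: f_y(-4, y) = 6*y - 1; no integer root y with |y| ≤ 4.
  x = -3: f_y(-3, y) = 2*y; vanishes at y ∈ {0}. (-3, 0): f_x = 0, f = 0 — SINGULAR.
  x = -2: f_y(-2, y) = -2*y - 1; no integer root y with |y| ≤ 4.
  x = -1: f_y(-1, y) = -6*y - 4; no integer root y with |y| ≤ 4.
  x = 0: f_y(0, y) = -10*y - 9; no integer root y with |y| ≤ 4.
  x = 1: f_y(1, y) = -14*y - 16; no integer root y with |y| ≤ 4.
  x = 2: f_y(2, y) = -18*y - 25; no integer root y with |y| ≤ 4.
  x = 3: f_y(3, y) = -22*y - 36; no integer root y with |y| ≤ 4.
  x = 4: f_y(4, y) = -26*y - 49; no integer root y with |y| ≤ 4.
Only singular point on the grid: (-3, 0).
Classify: substitute x = -3 + u, y = 0 + v and expand: f = u**3 - u**2*v - u**2 - 2*u*v**2 + v**2.
No constant or linear terms (consistent with a singular point). Quadratic part: -u**2 + v**2. Cubic part: u**3 - u**2*v - 2*u*v**2.
The quadratic part v**2 - u**2 = (v − u)(v + u) splits into two distinct linear factors, so there are two distinct tangent lines y − 0 = ±(x − -3) — this is a node (ordinary double point).
Classification: node.


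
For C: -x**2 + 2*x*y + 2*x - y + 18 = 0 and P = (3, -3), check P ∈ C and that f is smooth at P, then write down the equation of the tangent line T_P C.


Tangent line at P: -10*x + 5*y + 45 = 0.

Step 1: f(3, -3) = 0, so P lies on C.
Step 2: partial derivatives
  f_x(x, y) = -2*x + 2*y + 2, f_y(x, y) = 2*x - 1.
  f_x(P) = -10, f_y(P) = 5 (gradient nonzero, so P is smooth).
Step 3: tangent line at P: -10·(x − 3) + 5·(y − -3) = 0.
Expanding: -10*x + 5*y + 45 = 0.


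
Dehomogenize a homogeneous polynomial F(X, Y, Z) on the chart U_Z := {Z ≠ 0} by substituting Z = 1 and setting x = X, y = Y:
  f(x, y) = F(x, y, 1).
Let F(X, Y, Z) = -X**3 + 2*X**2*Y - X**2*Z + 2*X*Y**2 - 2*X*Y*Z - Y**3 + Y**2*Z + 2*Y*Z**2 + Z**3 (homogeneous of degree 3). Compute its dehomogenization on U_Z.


f(x, y) = -x**3 + 2*x**2*y - x**2 + 2*x*y**2 - 2*x*y - y**3 + y**2 + 2*y + 1

On U_Z we set Z = 1. Each monomial c·X^i·Y^j·Z^k in F becomes c·x^i·y^j·1^k = c·x^i·y^j.
Substituting Z = 1: F(X, Y, 1) = -x**3 + 2*x**2*y - x**2 + 2*x*y**2 - 2*x*y - y**3 + y**2 + 2*y + 1.
Note: deg(f) ≤ deg(F) = 3; strict inequality happens when F is divisible by Z (lost terms).


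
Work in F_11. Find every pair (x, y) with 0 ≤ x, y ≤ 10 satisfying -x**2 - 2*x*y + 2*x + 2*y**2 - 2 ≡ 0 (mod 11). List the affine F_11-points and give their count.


Affine F_11-points: {(0, 1), (0, 10), (1, 3), (1, 9), (4, 5), (4, 10), (5, 7), (5, 9), (6, 3), (10, 5)}; count = 10.

For each of the 121 pairs (x, y) ∈ F_11², evaluate f(x, y) mod 11. Record the zeros.
  x = 0: [0↦9, 1↦0, 2↦6, 3↦5, 4↦8, 5↦4, 6↦4, 7↦8, 8↦5, 9↦6, 10↦0]  zeros at y ∈ {1, 10}
  x = 1: [0↦10, 1↦10, 2↦3, 3↦0, 4↦1, 5↦6, 6↦4, 7↦6, 8↦1, 9↦0, 10↦3]  zeros at y ∈ {3, 9}
  x = 2: [0↦9, 1↦7, 2↦9, 3↦4, 4↦3, 5↦6, 6↦2, 7↦2, 8↦6, 9↦3, 10↦4]  zeros at y ∈ ∅
  x = 3: [0↦6, 1↦2, 2↦2, 3↦6, 4↦3, 5↦4, 6↦9, 7↦7, 8↦9, 9↦4, 10↦3]  zeros at y ∈ ∅
  x = 4: [0↦1, 1↦6, 2↦4, 3↦6, 4↦1, 5↦0, 6↦3, 7↦10, 8↦10, 9↦3, 10↦0]  zeros at y ∈ {5, 10}
  x = 5: [0↦5, 1↦8, 2↦4, 3↦4, 4↦8, 5↦5, 6↦6, 7↦0, 8↦9, 9↦0, 10↦6]  zeros at y ∈ {7, 9}
  x = 6: [0↦7, 1↦8, 2↦2, 3↦0, 4↦2, 5↦8, 6↦7, 7↦10, 8↦6, 9↦6, 10↦10]  zeros at y ∈ {3}
  x = 7: [0↦7, 1↦6, 2↦9, 3↦5, 4↦5, 5↦9, 6↦6, 7↦7, 8↦1, 9↦10, 10↦1]  zeros at y ∈ ∅
  x = 8: [0↦5, 1↦2, 2↦3, 3↦8, 4↦6, 5↦8, 6↦3, 7↦2, 8↦5, 9↦1, 10↦1]  zeros at y ∈ ∅
  x = 9: [0↦1, 1↦7, 2↦6, 3↦9, 4↦5, 5↦5, 6↦9, 7↦6, 8↦7, 9↦1, 10↦10]  zeros at y ∈ ∅
  x = 10: [0↦6, 1↦10, 2↦7, 3↦8, 4↦2, 5↦0, 6↦2, 7↦8, 8↦7, 9↦10, 10↦6]  zeros at y ∈ {5}
Collecting zeros: affine points = {(0, 1), (0, 10), (1, 3), (1, 9), (4, 5), (4, 10), (5, 7), (5, 9), (6, 3), (10, 5)}.
Total count |C(F_11)_aff| = 10.


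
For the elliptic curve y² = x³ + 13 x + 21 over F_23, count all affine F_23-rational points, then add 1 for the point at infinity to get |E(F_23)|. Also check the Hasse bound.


Affine points = {(1, 9), (1, 14), (2, 3), (2, 20), (3, 8), (3, 15), (5, 2), (5, 21), (6, 4), (6, 19), (7, 8), (7, 15), (8, 4), (8, 19), (9, 4), (9, 19), (10, 1), (10, 22), (11, 0), (13, 8), (13, 15), (14, 7), (14, 16), (15, 7), (15, 16), (16, 1), (16, 22), (17, 7), (17, 16), (20, 1), (20, 22)}; affine count = 31; |E(F_23)| = 32.

Discriminant check: Δ ∝ 4a³ + 27b² = 4·13³ + 27·21² = 4·2197 + 27·441 ≡ 18 (mod 23). Nonzero ⇒ E is nonsingular.
For each x ∈ F_23, compute rhs = x³ + 13·x + 21 mod 23, then count y ∈ F_23 with y² ≡ rhs.
  x = 0: rhs = 21, matching y values: none (0 points).
  x = 1: rhs = 12, matching y values: 9, 14 (2 points).
  x = 2: rhs = 9, matching y values: 3, 20 (2 points).
  x = 3: rhs = 18, matching y values: 8, 15 (2 points).
  x = 4: rhs = 22, matching y values: none (0 points).
  x = 5: rhs = 4, matching y values: 2, 21 (2 points).
  x = 6: rhs = 16, matching y values: 4, 19 (2 points).
  x = 7: rhs = 18, matching y values: 8, 15 (2 points).
  x = 8: rhs = 16, matching y values: 4, 19 (2 points).
  x = 9: rhs = 16, matching y values: 4, 19 (2 points).
  x = 10: rhs = 1, matching y values: 1, 22 (2 points).
  x = 11: rhs = 0, matching y values: 0 (1 points).
  x = 12: rhs = 19, matching y values: none (0 points).
  x = 13: rhs = 18, matching y values: 8, 15 (2 points).
  x = 14: rhs = 3, matching y values: 7, 16 (2 points).
  x = 15: rhs = 3, matching y values: 7, 16 (2 points).
  x = 16: rhs = 1, matching y values: 1, 22 (2 points).
  x = 17: rhs = 3, matching y values: 7, 16 (2 points).
  x = 18: rhs = 15, matching y values: none (0 points).
  x = 19: rhs = 20, matching y values: none (0 points).
  x = 20: rhs = 1, matching y values: 1, 22 (2 points).
  x = 21: rhs = 10, matching y values: none (0 points).
  x = 22: rhs = 7, matching y values: none (0 points).
Total affine count: 31.
Full point count |E(F_23)| = 31 + 1 = 32.
Hasse bound: |32 − (23+1)| = |8| = 8 ≤ 2√23 ≈ 9.5917 ✓.


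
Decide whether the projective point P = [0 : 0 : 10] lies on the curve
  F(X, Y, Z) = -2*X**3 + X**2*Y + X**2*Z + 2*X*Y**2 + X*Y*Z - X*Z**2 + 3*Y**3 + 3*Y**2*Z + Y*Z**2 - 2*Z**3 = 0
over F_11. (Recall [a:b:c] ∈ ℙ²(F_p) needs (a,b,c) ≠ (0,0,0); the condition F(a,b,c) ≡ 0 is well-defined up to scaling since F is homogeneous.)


F(0,0,10) ≡ 2 (mod 11); P is NOT on the curve.

Evaluate F(0, 0, 10) term-by-term (mod 11).
  -2*X**3 ↦ -2·0·1·1 = 0
  X**2*Y ↦ 1·0·0·1 = 0
  X**2*Z ↦ 1·0·1·10 = 0
  2*X*Y**2 ↦ 2·0·0·1 = 0
  X*Y*Z ↦ 1·0·0·10 = 0
  -X*Z**2 ↦ -1·0·1·100 = 0
  3*Y**3 ↦ 3·1·0·1 = 0
  3*Y**2*Z ↦ 3·1·0·10 = 0
  Y*Z**2 ↦ 1·1·0·100 = 0
  -2*Z**3 ↦ -2·1·1·1000 = -2000
Sum: F(0, 0, 10) = (0) + (0) + (0) + (0) + (0) + (0) + (0) + (0) + (0) + (-2000) = -2000.
Reducing mod 11: -2000 ≡ 2 (mod 11).
Since F(a, b, c) ≡ 2 ≠ 0 (mod 11), P does NOT lie on the curve.


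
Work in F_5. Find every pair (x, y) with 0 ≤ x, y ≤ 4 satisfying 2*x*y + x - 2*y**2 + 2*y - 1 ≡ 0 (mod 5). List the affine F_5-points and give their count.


Affine F_5-points: {(0, 2), (0, 4), (1, 0), (1, 2), (2, 1), (2, 2), (3, 2), (4, 2), (4, 3)}; count = 9.

For each of the 25 pairs (x, y) ∈ F_5², evaluate f(x, y) mod 5. Record the zeros.
  x = 0: [0↦4, 1↦4, 2↦0, 3↦2, 4↦0]  zeros at y ∈ {2, 4}
  x = 1: [0↦0, 1↦2, 2↦0, 3↦4, 4↦4]  zeros at y ∈ {0, 2}
  x = 2: [0↦1, 1↦0, 2↦0, 3↦1, 4↦3]  zeros at y ∈ {1, 2}
  x = 3: [0↦2, 1↦3, 2↦0, 3↦3, 4↦2]  zeros at y ∈ {2}
  x = 4: [0↦3, 1↦1, 2↦0, 3↦0, 4↦1]  zeros at y ∈ {2, 3}
Collecting zeros: affine points = {(0, 2), (0, 4), (1, 0), (1, 2), (2, 1), (2, 2), (3, 2), (4, 2), (4, 3)}.
Total count |C(F_5)_aff| = 9.


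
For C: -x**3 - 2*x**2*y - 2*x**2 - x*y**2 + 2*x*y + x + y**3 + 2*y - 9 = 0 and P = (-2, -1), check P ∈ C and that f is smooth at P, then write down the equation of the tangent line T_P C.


Tangent line at P: -14*x - 11*y - 39 = 0.

Step 1: f(-2, -1) = 0, so P lies on C.
Step 2: partial derivatives
  f_x(x, y) = -3*x**2 - 4*x*y - 4*x - y**2 + 2*y + 1, f_y(x, y) = -2*x**2 - 2*x*y + 2*x + 3*y**2 + 2.
  f_x(P) = -14, f_y(P) = -11 (gradient nonzero, so P is smooth).
Step 3: tangent line at P: -14·(x − -2) + -11·(y − -1) = 0.
Expanding: -14*x - 11*y - 39 = 0.


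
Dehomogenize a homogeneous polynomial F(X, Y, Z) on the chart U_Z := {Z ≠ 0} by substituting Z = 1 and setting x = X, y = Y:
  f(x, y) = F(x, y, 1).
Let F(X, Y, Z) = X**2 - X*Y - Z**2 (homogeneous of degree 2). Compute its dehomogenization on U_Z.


f(x, y) = x**2 - x*y - 1

On U_Z we set Z = 1. Each monomial c·X^i·Y^j·Z^k in F becomes c·x^i·y^j·1^k = c·x^i·y^j.
Substituting Z = 1: F(X, Y, 1) = x**2 - x*y - 1.
Note: deg(f) ≤ deg(F) = 2; strict inequality happens when F is divisible by Z (lost terms).


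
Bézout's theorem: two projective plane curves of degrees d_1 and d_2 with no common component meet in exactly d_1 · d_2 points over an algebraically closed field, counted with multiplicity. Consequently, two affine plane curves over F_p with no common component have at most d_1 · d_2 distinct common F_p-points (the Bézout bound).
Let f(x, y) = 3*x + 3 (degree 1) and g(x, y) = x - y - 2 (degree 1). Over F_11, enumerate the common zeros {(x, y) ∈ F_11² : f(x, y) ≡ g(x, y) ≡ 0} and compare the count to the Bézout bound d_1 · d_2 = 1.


Common zeros: {(10, 8)}; count = 1; Bézout bound = 1.

deg(f) = 1, deg(g) = 1, so Bézout bound = 1.
Scan x ∈ F_11. For each x, list the y ∈ F_11 with f(x, y) ≡ 0 and those with g(x, y) ≡ 0 (mod 11); the common zeros in that column are the intersection.
  x = 0: f ≡ 0 at y ∈ ∅; g ≡ 0 at y ∈ {9}; common: ∅.
  x = 1: f ≡ 0 at y ∈ ∅; g ≡ 0 at y ∈ {10}; common: ∅.
  x = 2: f ≡ 0 at y ∈ ∅; g ≡ 0 at y ∈ {0}; common: ∅.
  x = 3: f ≡ 0 at y ∈ ∅; g ≡ 0 at y ∈ {1}; common: ∅.
  x = 4: f ≡ 0 at y ∈ ∅; g ≡ 0 at y ∈ {2}; common: ∅.
  x = 5: f ≡ 0 at y ∈ ∅; g ≡ 0 at y ∈ {3}; common: ∅.
  x = 6: f ≡ 0 at y ∈ ∅; g ≡ 0 at y ∈ {4}; common: ∅.
  x = 7: f ≡ 0 at y ∈ ∅; g ≡ 0 at y ∈ {5}; common: ∅.
  x = 8: f ≡ 0 at y ∈ ∅; g ≡ 0 at y ∈ {6}; common: ∅.
  x = 9: f ≡ 0 at y ∈ ∅; g ≡ 0 at y ∈ {7}; common: ∅.
  x = 10: f ≡ 0 at y ∈ {0, 1, 2, 3, 4, 5, 6, 7, 8, 9, 10}; g ≡ 0 at y ∈ {8}; common: {8}.
Collecting: common zeros = {(10, 8)}, so the count is 1.
Comparison with the Bézout bound: 1 ≤ 1 = deg(f)·deg(g), as expected for curves with no common component (the bound is attained).


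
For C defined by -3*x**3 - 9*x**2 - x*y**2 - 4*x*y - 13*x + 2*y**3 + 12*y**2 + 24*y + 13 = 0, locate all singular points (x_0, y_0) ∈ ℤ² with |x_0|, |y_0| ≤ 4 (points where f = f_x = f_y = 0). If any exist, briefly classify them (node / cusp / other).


Singular points: {(-1, -2)}; classification: cusp.

Compute partial derivatives:
  f_x = -9*x**2 - 18*x - y**2 - 4*y - 13.
  f_y = -2*x*y - 4*x + 6*y**2 + 24*y + 24.
Scan x_0 ∈ {−4, ..., 4}. For each x_0, f_y(x_0, y) is a polynomial in y; find its integer roots y ∈ {−4, ..., 4}, then test f_x and f at those candidates.
  x = -4: f_y(-4, y) = 6*y**2 + 32*y + 40; vanishes at y ∈ {-2}. (-4, -2): f_x = -81 ≠ 0.
  x = -3: f_y(-3, y) = 6*y**2 + 30*y + 36; vanishes at y ∈ {-3, -2}. (-3, -3): f_x = -37 ≠ 0; (-3, -2): f_x = -36 ≠ 0.
  x = -2: f_y(-2, y) = 6*y**2 + 28*y + 32; vanishes at y ∈ {-2}. (-2, -2): f_x = -9 ≠ 0.
  x = -1: f_y(-1, y) = 6*y**2 + 26*y + 28; vanishes at y ∈ {-2}. (-1, -2): f_x = 0, f = 0 — SINGULAR.
  x = 0: f_y(0, y) = 6*y**2 + 24*y + 24; vanishes at y ∈ {-2}. (0, -2): f_x = -9 ≠ 0.
  x = 1: f_y(1, y) = 6*y**2 + 22*y + 20; vanishes at y ∈ {-2}. (1, -2): f_x = -36 ≠ 0.
  x = 2: f_y(2, y) = 6*y**2 + 20*y + 16; vanishes at y ∈ {-2}. (2, -2): f_x = -81 ≠ 0.
  x = 3: f_y(3, y) = 6*y**2 + 18*y + 12; vanishes at y ∈ {-2, -1}. (3, -2): f_x = -144 ≠ 0; (3, -1): f_x = -145 ≠ 0.
  x = 4: f_y(4, y) = 6*y**2 + 16*y + 8; vanishes at y ∈ {-2}. (4, -2): f_x = -225 ≠ 0.
Only singular point on the grid: (-1, -2).
Classify: substitute x = -1 + u, y = -2 + v and expand: f = -3*u**3 - u*v**2 + 2*v**3 + v**2.
No constant or linear terms (consistent with a singular point). Quadratic part: v**2. Cubic part: -3*u**3 - u*v**2 + 2*v**3.
The quadratic part v**2 is a perfect square, so there is a single (double) tangent line v = 0, i.e. y = -2. Restricting the cubic part to that line (v = 0) leaves -3*u**3 ≠ 0, so f is not divisible by v and the branch is v² ≈ 3*u**3 to lowest order — this is a cusp.
Classification: cusp.


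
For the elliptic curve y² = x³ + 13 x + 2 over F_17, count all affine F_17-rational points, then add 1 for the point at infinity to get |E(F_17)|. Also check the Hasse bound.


Affine points = {(0, 6), (0, 11), (1, 4), (1, 13), (2, 6), (2, 11), (3, 0), (4, 4), (4, 13), (9, 7), (9, 10), (12, 4), (12, 13), (14, 2), (14, 15), (15, 6), (15, 11)}; affine count = 17; |E(F_17)| = 18.

Discriminant check: Δ ∝ 4a³ + 27b² = 4·13³ + 27·2² = 4·2197 + 27·4 ≡ 5 (mod 17). Nonzero ⇒ E is nonsingular.
For each x ∈ F_17, compute rhs = x³ + 13·x + 2 mod 17, then count y ∈ F_17 with y² ≡ rhs.
  x = 0: rhs = 2, matching y values: 6, 11 (2 points).
  x = 1: rhs = 16, matching y values: 4, 13 (2 points).
  x = 2: rhs = 2, matching y values: 6, 11 (2 points).
  x = 3: rhs = 0, matching y values: 0 (1 points).
  x = 4: rhs = 16, matching y values: 4, 13 (2 points).
  x = 5: rhs = 5, matching y values: none (0 points).
  x = 6: rhs = 7, matching y values: none (0 points).
  x = 7: rhs = 11, matching y values: none (0 points).
  x = 8: rhs = 6, matching y values: none (0 points).
  x = 9: rhs = 15, matching y values: 7, 10 (2 points).
  x = 10: rhs = 10, matching y values: none (0 points).
  x = 11: rhs = 14, matching y values: none (0 points).
  x = 12: rhs = 16, matching y values: 4, 13 (2 points).
  x = 13: rhs = 5, matching y values: none (0 points).
  x = 14: rhs = 4, matching y values: 2, 15 (2 points).
  x = 15: rhs = 2, matching y values: 6, 11 (2 points).
  x = 16: rhs = 5, matching y values: none (0 points).
Total affine count: 17.
Full point count |E(F_17)| = 17 + 1 = 18.
Hasse bound: |18 − (17+1)| = |0| = 0 ≤ 2√17 ≈ 8.2462 ✓.


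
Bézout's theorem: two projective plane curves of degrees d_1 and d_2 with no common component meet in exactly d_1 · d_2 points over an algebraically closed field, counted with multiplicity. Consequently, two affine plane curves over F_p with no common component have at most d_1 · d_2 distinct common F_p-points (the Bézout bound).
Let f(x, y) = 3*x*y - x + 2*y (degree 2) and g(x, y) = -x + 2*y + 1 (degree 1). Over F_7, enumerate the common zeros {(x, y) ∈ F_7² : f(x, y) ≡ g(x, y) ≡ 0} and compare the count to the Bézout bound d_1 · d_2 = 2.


Common zeros: ∅; count = 0; Bézout bound = 2.

deg(f) = 2, deg(g) = 1, so Bézout bound = 2.
Scan x ∈ F_7. For each x, list the y ∈ F_7 with f(x, y) ≡ 0 and those with g(x, y) ≡ 0 (mod 7); the common zeros in that column are the intersection.
  x = 0: f ≡ 0 at y ∈ {0}; g ≡ 0 at y ∈ {3}; common: ∅.
  x = 1: f ≡ 0 at y ∈ {3}; g ≡ 0 at y ∈ {0}; common: ∅.
  x = 2: f ≡ 0 at y ∈ {2}; g ≡ 0 at y ∈ {4}; common: ∅.
  x = 3: f ≡ 0 at y ∈ {6}; g ≡ 0 at y ∈ {1}; common: ∅.
  x = 4: f ≡ 0 at y ∈ ∅; g ≡ 0 at y ∈ {5}; common: ∅.
  x = 5: f ≡ 0 at y ∈ {4}; g ≡ 0 at y ∈ {2}; common: ∅.
  x = 6: f ≡ 0 at y ∈ {1}; g ≡ 0 at y ∈ {6}; common: ∅.
Collecting: common zeros = ∅, so the count is 0.
Comparison with the Bézout bound: 0 ≤ 2 = deg(f)·deg(g), as expected for curves with no common component (the affine F_7-count falls short of the bound because intersections may lie at infinity, over extension fields, or carry multiplicity).
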